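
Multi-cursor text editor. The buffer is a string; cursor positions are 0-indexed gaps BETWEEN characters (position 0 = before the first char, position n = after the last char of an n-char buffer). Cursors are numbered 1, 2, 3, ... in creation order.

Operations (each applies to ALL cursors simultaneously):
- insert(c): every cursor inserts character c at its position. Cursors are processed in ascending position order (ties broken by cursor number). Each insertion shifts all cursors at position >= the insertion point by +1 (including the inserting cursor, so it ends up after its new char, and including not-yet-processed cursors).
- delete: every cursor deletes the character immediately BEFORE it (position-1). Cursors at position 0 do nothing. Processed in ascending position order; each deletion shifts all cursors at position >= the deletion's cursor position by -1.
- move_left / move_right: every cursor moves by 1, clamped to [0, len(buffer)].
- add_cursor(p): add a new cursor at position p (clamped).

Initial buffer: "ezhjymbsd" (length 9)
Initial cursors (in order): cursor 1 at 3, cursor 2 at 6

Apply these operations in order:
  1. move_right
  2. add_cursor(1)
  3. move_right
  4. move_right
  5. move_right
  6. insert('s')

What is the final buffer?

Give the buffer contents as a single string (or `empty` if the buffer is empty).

Answer: ezhjsymbssds

Derivation:
After op 1 (move_right): buffer="ezhjymbsd" (len 9), cursors c1@4 c2@7, authorship .........
After op 2 (add_cursor(1)): buffer="ezhjymbsd" (len 9), cursors c3@1 c1@4 c2@7, authorship .........
After op 3 (move_right): buffer="ezhjymbsd" (len 9), cursors c3@2 c1@5 c2@8, authorship .........
After op 4 (move_right): buffer="ezhjymbsd" (len 9), cursors c3@3 c1@6 c2@9, authorship .........
After op 5 (move_right): buffer="ezhjymbsd" (len 9), cursors c3@4 c1@7 c2@9, authorship .........
After op 6 (insert('s')): buffer="ezhjsymbssds" (len 12), cursors c3@5 c1@9 c2@12, authorship ....3...1..2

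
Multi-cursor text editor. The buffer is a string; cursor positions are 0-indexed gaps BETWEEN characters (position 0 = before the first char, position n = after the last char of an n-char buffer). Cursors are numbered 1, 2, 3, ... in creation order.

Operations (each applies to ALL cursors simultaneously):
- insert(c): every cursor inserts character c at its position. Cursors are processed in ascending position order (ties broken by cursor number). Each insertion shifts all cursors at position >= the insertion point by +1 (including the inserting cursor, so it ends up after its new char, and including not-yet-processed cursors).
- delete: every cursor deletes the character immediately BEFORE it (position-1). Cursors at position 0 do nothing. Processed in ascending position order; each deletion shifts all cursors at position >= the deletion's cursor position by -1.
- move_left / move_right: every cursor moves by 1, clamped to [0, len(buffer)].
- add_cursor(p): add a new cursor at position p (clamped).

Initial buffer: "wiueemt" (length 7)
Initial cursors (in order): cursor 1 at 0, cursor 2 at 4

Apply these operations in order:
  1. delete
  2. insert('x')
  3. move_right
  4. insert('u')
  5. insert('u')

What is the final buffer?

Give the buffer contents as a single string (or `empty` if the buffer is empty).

After op 1 (delete): buffer="wiuemt" (len 6), cursors c1@0 c2@3, authorship ......
After op 2 (insert('x')): buffer="xwiuxemt" (len 8), cursors c1@1 c2@5, authorship 1...2...
After op 3 (move_right): buffer="xwiuxemt" (len 8), cursors c1@2 c2@6, authorship 1...2...
After op 4 (insert('u')): buffer="xwuiuxeumt" (len 10), cursors c1@3 c2@8, authorship 1.1..2.2..
After op 5 (insert('u')): buffer="xwuuiuxeuumt" (len 12), cursors c1@4 c2@10, authorship 1.11..2.22..

Answer: xwuuiuxeuumt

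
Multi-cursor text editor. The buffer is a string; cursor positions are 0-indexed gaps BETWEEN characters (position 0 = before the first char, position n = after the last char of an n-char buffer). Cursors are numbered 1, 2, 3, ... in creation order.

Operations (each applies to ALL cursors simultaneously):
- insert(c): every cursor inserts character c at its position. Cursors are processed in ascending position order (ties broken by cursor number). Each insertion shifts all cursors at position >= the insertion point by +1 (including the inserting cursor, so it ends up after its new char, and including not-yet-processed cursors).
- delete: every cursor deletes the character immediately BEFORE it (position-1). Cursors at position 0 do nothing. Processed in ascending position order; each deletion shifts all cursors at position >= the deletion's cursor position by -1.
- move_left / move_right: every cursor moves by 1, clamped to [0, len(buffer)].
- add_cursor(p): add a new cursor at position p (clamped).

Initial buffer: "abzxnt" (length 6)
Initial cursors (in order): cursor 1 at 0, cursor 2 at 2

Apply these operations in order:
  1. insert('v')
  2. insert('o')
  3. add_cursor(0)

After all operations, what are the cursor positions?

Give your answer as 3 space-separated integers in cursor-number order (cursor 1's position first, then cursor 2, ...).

Answer: 2 6 0

Derivation:
After op 1 (insert('v')): buffer="vabvzxnt" (len 8), cursors c1@1 c2@4, authorship 1..2....
After op 2 (insert('o')): buffer="voabvozxnt" (len 10), cursors c1@2 c2@6, authorship 11..22....
After op 3 (add_cursor(0)): buffer="voabvozxnt" (len 10), cursors c3@0 c1@2 c2@6, authorship 11..22....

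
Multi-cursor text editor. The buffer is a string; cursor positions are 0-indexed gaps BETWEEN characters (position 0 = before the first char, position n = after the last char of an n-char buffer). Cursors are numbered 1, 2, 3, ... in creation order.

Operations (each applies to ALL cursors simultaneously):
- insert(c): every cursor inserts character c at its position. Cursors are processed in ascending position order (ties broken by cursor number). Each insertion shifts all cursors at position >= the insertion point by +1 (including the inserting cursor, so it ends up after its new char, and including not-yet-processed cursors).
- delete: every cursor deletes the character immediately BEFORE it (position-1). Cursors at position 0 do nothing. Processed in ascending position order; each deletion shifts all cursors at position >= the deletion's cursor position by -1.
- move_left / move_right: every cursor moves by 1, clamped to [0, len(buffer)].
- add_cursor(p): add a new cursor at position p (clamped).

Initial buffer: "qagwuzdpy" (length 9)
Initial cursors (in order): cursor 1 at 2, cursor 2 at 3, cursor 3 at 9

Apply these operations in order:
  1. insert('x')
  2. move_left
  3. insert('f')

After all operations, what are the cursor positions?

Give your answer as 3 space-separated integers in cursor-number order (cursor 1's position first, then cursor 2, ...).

After op 1 (insert('x')): buffer="qaxgxwuzdpyx" (len 12), cursors c1@3 c2@5 c3@12, authorship ..1.2......3
After op 2 (move_left): buffer="qaxgxwuzdpyx" (len 12), cursors c1@2 c2@4 c3@11, authorship ..1.2......3
After op 3 (insert('f')): buffer="qafxgfxwuzdpyfx" (len 15), cursors c1@3 c2@6 c3@14, authorship ..11.22......33

Answer: 3 6 14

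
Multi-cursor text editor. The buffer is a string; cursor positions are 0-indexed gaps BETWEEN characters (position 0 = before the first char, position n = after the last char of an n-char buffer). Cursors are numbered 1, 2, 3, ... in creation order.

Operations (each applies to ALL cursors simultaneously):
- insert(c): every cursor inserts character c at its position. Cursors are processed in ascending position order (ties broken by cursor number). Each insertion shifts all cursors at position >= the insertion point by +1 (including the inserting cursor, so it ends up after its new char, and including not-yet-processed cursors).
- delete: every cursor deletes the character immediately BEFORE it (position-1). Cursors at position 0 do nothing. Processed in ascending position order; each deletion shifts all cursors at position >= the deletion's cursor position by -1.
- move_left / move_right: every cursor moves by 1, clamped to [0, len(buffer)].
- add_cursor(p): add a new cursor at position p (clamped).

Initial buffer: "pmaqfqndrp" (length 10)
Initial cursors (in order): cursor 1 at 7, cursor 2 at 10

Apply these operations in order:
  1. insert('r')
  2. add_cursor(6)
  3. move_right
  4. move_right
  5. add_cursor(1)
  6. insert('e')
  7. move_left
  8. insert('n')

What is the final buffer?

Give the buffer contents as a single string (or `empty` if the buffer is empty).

Answer: pnemaqfqnrnedrneprne

Derivation:
After op 1 (insert('r')): buffer="pmaqfqnrdrpr" (len 12), cursors c1@8 c2@12, authorship .......1...2
After op 2 (add_cursor(6)): buffer="pmaqfqnrdrpr" (len 12), cursors c3@6 c1@8 c2@12, authorship .......1...2
After op 3 (move_right): buffer="pmaqfqnrdrpr" (len 12), cursors c3@7 c1@9 c2@12, authorship .......1...2
After op 4 (move_right): buffer="pmaqfqnrdrpr" (len 12), cursors c3@8 c1@10 c2@12, authorship .......1...2
After op 5 (add_cursor(1)): buffer="pmaqfqnrdrpr" (len 12), cursors c4@1 c3@8 c1@10 c2@12, authorship .......1...2
After op 6 (insert('e')): buffer="pemaqfqnredrepre" (len 16), cursors c4@2 c3@10 c1@13 c2@16, authorship .4......13..1.22
After op 7 (move_left): buffer="pemaqfqnredrepre" (len 16), cursors c4@1 c3@9 c1@12 c2@15, authorship .4......13..1.22
After op 8 (insert('n')): buffer="pnemaqfqnrnedrneprne" (len 20), cursors c4@2 c3@11 c1@15 c2@19, authorship .44......133..11.222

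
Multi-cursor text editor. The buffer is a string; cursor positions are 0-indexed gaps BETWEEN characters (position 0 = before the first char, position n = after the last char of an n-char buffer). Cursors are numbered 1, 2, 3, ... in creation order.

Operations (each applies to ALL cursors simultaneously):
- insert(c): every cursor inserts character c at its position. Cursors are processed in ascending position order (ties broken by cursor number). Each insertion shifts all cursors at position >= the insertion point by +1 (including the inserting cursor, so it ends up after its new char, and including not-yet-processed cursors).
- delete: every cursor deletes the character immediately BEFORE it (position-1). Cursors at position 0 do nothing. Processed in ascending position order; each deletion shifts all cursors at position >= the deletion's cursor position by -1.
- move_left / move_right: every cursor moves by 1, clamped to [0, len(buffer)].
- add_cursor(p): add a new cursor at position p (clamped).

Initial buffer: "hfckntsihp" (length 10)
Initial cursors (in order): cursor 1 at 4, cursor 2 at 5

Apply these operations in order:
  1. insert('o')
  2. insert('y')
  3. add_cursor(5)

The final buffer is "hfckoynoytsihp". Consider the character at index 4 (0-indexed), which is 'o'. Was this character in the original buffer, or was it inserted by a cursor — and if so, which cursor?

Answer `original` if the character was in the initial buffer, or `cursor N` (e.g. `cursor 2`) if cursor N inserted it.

After op 1 (insert('o')): buffer="hfckonotsihp" (len 12), cursors c1@5 c2@7, authorship ....1.2.....
After op 2 (insert('y')): buffer="hfckoynoytsihp" (len 14), cursors c1@6 c2@9, authorship ....11.22.....
After op 3 (add_cursor(5)): buffer="hfckoynoytsihp" (len 14), cursors c3@5 c1@6 c2@9, authorship ....11.22.....
Authorship (.=original, N=cursor N): . . . . 1 1 . 2 2 . . . . .
Index 4: author = 1

Answer: cursor 1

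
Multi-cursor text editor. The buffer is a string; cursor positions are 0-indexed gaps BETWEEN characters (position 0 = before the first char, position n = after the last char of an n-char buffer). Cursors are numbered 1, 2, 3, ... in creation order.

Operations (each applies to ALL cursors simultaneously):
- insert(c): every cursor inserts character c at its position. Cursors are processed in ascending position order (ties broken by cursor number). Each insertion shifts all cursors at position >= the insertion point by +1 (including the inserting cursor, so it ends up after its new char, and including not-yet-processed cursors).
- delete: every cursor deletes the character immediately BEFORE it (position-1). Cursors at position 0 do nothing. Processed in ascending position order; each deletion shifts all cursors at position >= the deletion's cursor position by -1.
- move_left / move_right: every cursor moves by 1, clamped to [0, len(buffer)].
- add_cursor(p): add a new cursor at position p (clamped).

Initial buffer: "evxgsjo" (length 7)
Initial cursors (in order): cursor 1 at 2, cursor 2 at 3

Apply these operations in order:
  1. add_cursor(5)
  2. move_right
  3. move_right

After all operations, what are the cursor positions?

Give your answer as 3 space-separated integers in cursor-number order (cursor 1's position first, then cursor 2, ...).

Answer: 4 5 7

Derivation:
After op 1 (add_cursor(5)): buffer="evxgsjo" (len 7), cursors c1@2 c2@3 c3@5, authorship .......
After op 2 (move_right): buffer="evxgsjo" (len 7), cursors c1@3 c2@4 c3@6, authorship .......
After op 3 (move_right): buffer="evxgsjo" (len 7), cursors c1@4 c2@5 c3@7, authorship .......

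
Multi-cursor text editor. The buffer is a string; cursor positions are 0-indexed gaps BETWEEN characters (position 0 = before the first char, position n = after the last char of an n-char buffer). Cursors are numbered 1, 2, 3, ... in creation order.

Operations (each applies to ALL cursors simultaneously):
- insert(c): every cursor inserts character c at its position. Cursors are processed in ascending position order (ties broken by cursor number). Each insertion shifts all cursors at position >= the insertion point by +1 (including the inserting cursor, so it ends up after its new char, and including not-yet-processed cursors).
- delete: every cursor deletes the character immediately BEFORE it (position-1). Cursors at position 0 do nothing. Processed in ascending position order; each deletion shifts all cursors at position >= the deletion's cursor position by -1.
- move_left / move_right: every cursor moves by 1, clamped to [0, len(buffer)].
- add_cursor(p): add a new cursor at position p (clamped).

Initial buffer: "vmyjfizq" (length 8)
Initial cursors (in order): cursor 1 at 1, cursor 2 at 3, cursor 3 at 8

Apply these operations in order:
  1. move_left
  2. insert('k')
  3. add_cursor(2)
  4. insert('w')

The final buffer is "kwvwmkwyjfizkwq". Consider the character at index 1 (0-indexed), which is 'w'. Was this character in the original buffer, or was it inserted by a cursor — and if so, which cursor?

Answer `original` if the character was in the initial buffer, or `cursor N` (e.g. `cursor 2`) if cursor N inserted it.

Answer: cursor 1

Derivation:
After op 1 (move_left): buffer="vmyjfizq" (len 8), cursors c1@0 c2@2 c3@7, authorship ........
After op 2 (insert('k')): buffer="kvmkyjfizkq" (len 11), cursors c1@1 c2@4 c3@10, authorship 1..2.....3.
After op 3 (add_cursor(2)): buffer="kvmkyjfizkq" (len 11), cursors c1@1 c4@2 c2@4 c3@10, authorship 1..2.....3.
After op 4 (insert('w')): buffer="kwvwmkwyjfizkwq" (len 15), cursors c1@2 c4@4 c2@7 c3@14, authorship 11.4.22.....33.
Authorship (.=original, N=cursor N): 1 1 . 4 . 2 2 . . . . . 3 3 .
Index 1: author = 1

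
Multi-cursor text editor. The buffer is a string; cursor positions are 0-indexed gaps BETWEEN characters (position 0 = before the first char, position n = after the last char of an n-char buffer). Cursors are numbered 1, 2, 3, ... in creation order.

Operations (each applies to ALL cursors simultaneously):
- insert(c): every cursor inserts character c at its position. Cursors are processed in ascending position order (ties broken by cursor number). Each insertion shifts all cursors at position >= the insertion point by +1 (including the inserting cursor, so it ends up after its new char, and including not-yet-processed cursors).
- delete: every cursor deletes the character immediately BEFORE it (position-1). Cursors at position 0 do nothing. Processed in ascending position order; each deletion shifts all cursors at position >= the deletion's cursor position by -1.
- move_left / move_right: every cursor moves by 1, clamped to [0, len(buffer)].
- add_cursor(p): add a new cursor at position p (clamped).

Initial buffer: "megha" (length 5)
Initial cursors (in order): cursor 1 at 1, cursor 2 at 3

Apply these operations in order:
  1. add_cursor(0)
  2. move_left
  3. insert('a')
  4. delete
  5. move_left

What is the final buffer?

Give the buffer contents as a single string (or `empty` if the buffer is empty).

Answer: megha

Derivation:
After op 1 (add_cursor(0)): buffer="megha" (len 5), cursors c3@0 c1@1 c2@3, authorship .....
After op 2 (move_left): buffer="megha" (len 5), cursors c1@0 c3@0 c2@2, authorship .....
After op 3 (insert('a')): buffer="aameagha" (len 8), cursors c1@2 c3@2 c2@5, authorship 13..2...
After op 4 (delete): buffer="megha" (len 5), cursors c1@0 c3@0 c2@2, authorship .....
After op 5 (move_left): buffer="megha" (len 5), cursors c1@0 c3@0 c2@1, authorship .....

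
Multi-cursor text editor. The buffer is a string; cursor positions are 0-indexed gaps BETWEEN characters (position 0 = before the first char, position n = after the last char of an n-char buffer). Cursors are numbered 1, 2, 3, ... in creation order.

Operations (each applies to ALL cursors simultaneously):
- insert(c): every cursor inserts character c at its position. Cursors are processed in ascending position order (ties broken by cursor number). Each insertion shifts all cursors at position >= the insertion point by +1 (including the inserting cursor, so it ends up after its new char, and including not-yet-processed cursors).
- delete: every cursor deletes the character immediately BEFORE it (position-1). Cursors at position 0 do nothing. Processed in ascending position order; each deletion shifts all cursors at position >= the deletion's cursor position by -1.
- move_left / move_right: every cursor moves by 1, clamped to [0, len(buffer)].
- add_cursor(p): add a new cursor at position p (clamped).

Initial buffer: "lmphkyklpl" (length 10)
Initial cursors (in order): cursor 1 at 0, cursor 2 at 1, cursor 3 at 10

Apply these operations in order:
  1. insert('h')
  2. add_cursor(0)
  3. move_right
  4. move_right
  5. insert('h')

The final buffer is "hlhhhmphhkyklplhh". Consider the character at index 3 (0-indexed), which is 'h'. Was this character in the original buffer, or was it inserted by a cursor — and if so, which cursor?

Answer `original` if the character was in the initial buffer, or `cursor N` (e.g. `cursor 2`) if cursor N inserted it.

After op 1 (insert('h')): buffer="hlhmphkyklplh" (len 13), cursors c1@1 c2@3 c3@13, authorship 1.2.........3
After op 2 (add_cursor(0)): buffer="hlhmphkyklplh" (len 13), cursors c4@0 c1@1 c2@3 c3@13, authorship 1.2.........3
After op 3 (move_right): buffer="hlhmphkyklplh" (len 13), cursors c4@1 c1@2 c2@4 c3@13, authorship 1.2.........3
After op 4 (move_right): buffer="hlhmphkyklplh" (len 13), cursors c4@2 c1@3 c2@5 c3@13, authorship 1.2.........3
After op 5 (insert('h')): buffer="hlhhhmphhkyklplhh" (len 17), cursors c4@3 c1@5 c2@8 c3@17, authorship 1.421..2.......33
Authorship (.=original, N=cursor N): 1 . 4 2 1 . . 2 . . . . . . . 3 3
Index 3: author = 2

Answer: cursor 2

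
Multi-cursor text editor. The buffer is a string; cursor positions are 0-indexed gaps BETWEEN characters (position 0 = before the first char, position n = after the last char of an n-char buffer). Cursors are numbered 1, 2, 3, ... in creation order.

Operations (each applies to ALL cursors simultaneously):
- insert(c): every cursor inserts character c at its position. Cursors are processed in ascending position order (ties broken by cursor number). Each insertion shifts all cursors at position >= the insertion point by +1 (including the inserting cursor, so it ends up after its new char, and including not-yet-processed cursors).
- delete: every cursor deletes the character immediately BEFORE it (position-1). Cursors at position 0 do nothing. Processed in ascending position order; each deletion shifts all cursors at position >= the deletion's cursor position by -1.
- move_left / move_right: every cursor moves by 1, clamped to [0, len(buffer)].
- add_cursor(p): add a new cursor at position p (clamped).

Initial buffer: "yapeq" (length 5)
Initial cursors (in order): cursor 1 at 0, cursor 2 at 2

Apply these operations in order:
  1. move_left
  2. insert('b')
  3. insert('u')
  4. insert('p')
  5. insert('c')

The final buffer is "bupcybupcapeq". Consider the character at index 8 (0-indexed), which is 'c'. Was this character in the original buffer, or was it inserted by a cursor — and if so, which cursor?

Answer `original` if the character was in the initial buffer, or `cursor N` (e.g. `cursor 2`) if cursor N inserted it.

After op 1 (move_left): buffer="yapeq" (len 5), cursors c1@0 c2@1, authorship .....
After op 2 (insert('b')): buffer="bybapeq" (len 7), cursors c1@1 c2@3, authorship 1.2....
After op 3 (insert('u')): buffer="buybuapeq" (len 9), cursors c1@2 c2@5, authorship 11.22....
After op 4 (insert('p')): buffer="bupybupapeq" (len 11), cursors c1@3 c2@7, authorship 111.222....
After op 5 (insert('c')): buffer="bupcybupcapeq" (len 13), cursors c1@4 c2@9, authorship 1111.2222....
Authorship (.=original, N=cursor N): 1 1 1 1 . 2 2 2 2 . . . .
Index 8: author = 2

Answer: cursor 2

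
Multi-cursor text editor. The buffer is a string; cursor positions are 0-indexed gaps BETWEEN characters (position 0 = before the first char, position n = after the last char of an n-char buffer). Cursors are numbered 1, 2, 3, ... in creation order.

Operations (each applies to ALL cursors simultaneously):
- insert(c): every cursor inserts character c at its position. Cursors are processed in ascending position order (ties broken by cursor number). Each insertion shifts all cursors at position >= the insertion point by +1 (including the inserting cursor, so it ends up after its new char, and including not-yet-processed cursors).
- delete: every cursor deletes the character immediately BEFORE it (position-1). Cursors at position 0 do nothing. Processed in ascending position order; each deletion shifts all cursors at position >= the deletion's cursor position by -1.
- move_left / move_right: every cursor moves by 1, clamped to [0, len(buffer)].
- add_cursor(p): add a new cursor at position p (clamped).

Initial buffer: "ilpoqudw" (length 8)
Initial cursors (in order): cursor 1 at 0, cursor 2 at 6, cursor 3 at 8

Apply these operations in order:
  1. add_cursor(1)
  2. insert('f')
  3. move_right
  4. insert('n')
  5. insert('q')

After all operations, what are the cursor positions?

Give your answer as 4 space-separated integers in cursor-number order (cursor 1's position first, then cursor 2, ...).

Answer: 4 16 20 8

Derivation:
After op 1 (add_cursor(1)): buffer="ilpoqudw" (len 8), cursors c1@0 c4@1 c2@6 c3@8, authorship ........
After op 2 (insert('f')): buffer="fiflpoqufdwf" (len 12), cursors c1@1 c4@3 c2@9 c3@12, authorship 1.4.....2..3
After op 3 (move_right): buffer="fiflpoqufdwf" (len 12), cursors c1@2 c4@4 c2@10 c3@12, authorship 1.4.....2..3
After op 4 (insert('n')): buffer="finflnpoqufdnwfn" (len 16), cursors c1@3 c4@6 c2@13 c3@16, authorship 1.14.4....2.2.33
After op 5 (insert('q')): buffer="finqflnqpoqufdnqwfnq" (len 20), cursors c1@4 c4@8 c2@16 c3@20, authorship 1.114.44....2.22.333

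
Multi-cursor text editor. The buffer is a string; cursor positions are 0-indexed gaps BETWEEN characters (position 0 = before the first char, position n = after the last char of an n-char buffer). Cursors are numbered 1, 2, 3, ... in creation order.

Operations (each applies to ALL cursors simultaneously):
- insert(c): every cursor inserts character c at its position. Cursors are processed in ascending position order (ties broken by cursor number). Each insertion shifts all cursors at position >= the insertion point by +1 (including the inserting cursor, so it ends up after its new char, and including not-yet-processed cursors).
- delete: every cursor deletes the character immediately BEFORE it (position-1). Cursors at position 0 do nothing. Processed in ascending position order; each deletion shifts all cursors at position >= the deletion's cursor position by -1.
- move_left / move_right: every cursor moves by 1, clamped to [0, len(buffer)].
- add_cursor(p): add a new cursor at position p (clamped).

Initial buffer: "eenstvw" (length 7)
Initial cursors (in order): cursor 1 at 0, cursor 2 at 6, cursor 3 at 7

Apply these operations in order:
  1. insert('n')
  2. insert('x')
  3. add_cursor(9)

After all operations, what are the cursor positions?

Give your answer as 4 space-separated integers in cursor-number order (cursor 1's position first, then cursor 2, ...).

After op 1 (insert('n')): buffer="neenstvnwn" (len 10), cursors c1@1 c2@8 c3@10, authorship 1......2.3
After op 2 (insert('x')): buffer="nxeenstvnxwnx" (len 13), cursors c1@2 c2@10 c3@13, authorship 11......22.33
After op 3 (add_cursor(9)): buffer="nxeenstvnxwnx" (len 13), cursors c1@2 c4@9 c2@10 c3@13, authorship 11......22.33

Answer: 2 10 13 9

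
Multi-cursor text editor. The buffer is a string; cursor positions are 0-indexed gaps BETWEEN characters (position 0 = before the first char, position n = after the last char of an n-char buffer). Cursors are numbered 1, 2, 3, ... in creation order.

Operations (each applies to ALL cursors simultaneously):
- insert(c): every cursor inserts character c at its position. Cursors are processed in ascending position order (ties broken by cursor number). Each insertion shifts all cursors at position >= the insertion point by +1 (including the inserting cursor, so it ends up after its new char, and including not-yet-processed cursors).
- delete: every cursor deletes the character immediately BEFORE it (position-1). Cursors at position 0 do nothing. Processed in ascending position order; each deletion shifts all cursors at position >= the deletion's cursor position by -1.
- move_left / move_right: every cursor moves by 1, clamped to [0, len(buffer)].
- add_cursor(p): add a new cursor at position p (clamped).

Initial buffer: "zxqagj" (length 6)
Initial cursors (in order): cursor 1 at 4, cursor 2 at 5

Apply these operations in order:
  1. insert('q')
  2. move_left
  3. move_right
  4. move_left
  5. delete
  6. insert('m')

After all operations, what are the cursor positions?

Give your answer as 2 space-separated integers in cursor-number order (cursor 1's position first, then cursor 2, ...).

Answer: 4 6

Derivation:
After op 1 (insert('q')): buffer="zxqaqgqj" (len 8), cursors c1@5 c2@7, authorship ....1.2.
After op 2 (move_left): buffer="zxqaqgqj" (len 8), cursors c1@4 c2@6, authorship ....1.2.
After op 3 (move_right): buffer="zxqaqgqj" (len 8), cursors c1@5 c2@7, authorship ....1.2.
After op 4 (move_left): buffer="zxqaqgqj" (len 8), cursors c1@4 c2@6, authorship ....1.2.
After op 5 (delete): buffer="zxqqqj" (len 6), cursors c1@3 c2@4, authorship ...12.
After op 6 (insert('m')): buffer="zxqmqmqj" (len 8), cursors c1@4 c2@6, authorship ...1122.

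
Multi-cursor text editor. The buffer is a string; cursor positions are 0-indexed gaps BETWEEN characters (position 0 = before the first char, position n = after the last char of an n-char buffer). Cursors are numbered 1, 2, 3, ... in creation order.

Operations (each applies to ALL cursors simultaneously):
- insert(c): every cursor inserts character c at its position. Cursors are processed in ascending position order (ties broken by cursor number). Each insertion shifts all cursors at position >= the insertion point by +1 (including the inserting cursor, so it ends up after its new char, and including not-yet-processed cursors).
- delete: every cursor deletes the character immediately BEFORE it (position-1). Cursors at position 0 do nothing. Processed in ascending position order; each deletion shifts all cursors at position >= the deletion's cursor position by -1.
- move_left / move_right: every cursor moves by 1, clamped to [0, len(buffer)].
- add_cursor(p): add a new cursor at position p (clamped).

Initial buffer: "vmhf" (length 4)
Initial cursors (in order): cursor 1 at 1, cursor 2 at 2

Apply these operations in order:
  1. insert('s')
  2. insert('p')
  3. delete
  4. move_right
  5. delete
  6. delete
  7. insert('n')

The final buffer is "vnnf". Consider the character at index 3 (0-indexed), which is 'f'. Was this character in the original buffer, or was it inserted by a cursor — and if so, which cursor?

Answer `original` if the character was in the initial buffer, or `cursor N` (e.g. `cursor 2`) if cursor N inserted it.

After op 1 (insert('s')): buffer="vsmshf" (len 6), cursors c1@2 c2@4, authorship .1.2..
After op 2 (insert('p')): buffer="vspmsphf" (len 8), cursors c1@3 c2@6, authorship .11.22..
After op 3 (delete): buffer="vsmshf" (len 6), cursors c1@2 c2@4, authorship .1.2..
After op 4 (move_right): buffer="vsmshf" (len 6), cursors c1@3 c2@5, authorship .1.2..
After op 5 (delete): buffer="vssf" (len 4), cursors c1@2 c2@3, authorship .12.
After op 6 (delete): buffer="vf" (len 2), cursors c1@1 c2@1, authorship ..
After op 7 (insert('n')): buffer="vnnf" (len 4), cursors c1@3 c2@3, authorship .12.
Authorship (.=original, N=cursor N): . 1 2 .
Index 3: author = original

Answer: original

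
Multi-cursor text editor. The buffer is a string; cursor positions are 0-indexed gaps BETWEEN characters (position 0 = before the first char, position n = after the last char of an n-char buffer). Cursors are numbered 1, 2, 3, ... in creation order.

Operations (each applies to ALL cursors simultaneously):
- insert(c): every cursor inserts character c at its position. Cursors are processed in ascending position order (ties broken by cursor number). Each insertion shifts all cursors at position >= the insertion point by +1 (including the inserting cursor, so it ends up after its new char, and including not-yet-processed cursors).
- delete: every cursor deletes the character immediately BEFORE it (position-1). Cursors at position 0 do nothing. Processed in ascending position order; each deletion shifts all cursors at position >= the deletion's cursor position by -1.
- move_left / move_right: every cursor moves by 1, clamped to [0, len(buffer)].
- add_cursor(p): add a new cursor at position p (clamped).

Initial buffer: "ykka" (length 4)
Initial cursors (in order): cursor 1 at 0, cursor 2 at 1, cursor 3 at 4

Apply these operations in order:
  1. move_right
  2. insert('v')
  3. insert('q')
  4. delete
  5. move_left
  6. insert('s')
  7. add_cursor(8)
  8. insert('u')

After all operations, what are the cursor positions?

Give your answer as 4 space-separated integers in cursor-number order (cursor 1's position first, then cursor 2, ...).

After op 1 (move_right): buffer="ykka" (len 4), cursors c1@1 c2@2 c3@4, authorship ....
After op 2 (insert('v')): buffer="yvkvkav" (len 7), cursors c1@2 c2@4 c3@7, authorship .1.2..3
After op 3 (insert('q')): buffer="yvqkvqkavq" (len 10), cursors c1@3 c2@6 c3@10, authorship .11.22..33
After op 4 (delete): buffer="yvkvkav" (len 7), cursors c1@2 c2@4 c3@7, authorship .1.2..3
After op 5 (move_left): buffer="yvkvkav" (len 7), cursors c1@1 c2@3 c3@6, authorship .1.2..3
After op 6 (insert('s')): buffer="ysvksvkasv" (len 10), cursors c1@2 c2@5 c3@9, authorship .11.22..33
After op 7 (add_cursor(8)): buffer="ysvksvkasv" (len 10), cursors c1@2 c2@5 c4@8 c3@9, authorship .11.22..33
After op 8 (insert('u')): buffer="ysuvksuvkausuv" (len 14), cursors c1@3 c2@7 c4@11 c3@13, authorship .111.222..4333

Answer: 3 7 13 11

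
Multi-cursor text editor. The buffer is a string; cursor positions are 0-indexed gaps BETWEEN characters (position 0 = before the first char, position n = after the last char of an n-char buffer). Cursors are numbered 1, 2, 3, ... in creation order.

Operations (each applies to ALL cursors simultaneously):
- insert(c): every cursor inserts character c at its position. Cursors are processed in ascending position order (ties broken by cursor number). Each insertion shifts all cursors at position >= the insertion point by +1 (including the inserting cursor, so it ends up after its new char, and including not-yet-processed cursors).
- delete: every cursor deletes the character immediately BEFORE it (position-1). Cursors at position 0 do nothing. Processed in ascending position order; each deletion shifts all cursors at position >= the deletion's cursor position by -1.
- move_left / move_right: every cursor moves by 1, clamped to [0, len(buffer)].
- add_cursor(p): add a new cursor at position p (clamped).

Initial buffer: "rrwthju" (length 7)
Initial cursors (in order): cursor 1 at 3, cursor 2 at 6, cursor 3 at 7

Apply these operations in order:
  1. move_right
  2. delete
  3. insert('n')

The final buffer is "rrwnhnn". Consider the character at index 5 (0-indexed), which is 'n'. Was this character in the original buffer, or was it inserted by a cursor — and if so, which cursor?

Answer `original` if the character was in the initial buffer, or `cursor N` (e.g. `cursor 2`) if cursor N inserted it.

After op 1 (move_right): buffer="rrwthju" (len 7), cursors c1@4 c2@7 c3@7, authorship .......
After op 2 (delete): buffer="rrwh" (len 4), cursors c1@3 c2@4 c3@4, authorship ....
After op 3 (insert('n')): buffer="rrwnhnn" (len 7), cursors c1@4 c2@7 c3@7, authorship ...1.23
Authorship (.=original, N=cursor N): . . . 1 . 2 3
Index 5: author = 2

Answer: cursor 2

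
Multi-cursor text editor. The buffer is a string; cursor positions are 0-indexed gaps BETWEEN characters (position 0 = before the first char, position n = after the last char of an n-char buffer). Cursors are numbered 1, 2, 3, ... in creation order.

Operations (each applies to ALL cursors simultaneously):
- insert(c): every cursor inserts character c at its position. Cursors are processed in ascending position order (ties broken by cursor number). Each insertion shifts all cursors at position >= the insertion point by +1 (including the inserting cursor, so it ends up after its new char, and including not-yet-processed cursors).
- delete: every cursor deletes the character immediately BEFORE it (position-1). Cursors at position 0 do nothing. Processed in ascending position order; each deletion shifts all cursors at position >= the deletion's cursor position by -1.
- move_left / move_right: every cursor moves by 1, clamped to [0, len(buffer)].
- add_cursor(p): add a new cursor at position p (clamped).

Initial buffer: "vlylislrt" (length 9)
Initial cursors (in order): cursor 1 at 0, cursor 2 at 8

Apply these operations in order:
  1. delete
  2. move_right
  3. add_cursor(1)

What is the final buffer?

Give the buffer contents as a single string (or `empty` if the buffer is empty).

After op 1 (delete): buffer="vlylislt" (len 8), cursors c1@0 c2@7, authorship ........
After op 2 (move_right): buffer="vlylislt" (len 8), cursors c1@1 c2@8, authorship ........
After op 3 (add_cursor(1)): buffer="vlylislt" (len 8), cursors c1@1 c3@1 c2@8, authorship ........

Answer: vlylislt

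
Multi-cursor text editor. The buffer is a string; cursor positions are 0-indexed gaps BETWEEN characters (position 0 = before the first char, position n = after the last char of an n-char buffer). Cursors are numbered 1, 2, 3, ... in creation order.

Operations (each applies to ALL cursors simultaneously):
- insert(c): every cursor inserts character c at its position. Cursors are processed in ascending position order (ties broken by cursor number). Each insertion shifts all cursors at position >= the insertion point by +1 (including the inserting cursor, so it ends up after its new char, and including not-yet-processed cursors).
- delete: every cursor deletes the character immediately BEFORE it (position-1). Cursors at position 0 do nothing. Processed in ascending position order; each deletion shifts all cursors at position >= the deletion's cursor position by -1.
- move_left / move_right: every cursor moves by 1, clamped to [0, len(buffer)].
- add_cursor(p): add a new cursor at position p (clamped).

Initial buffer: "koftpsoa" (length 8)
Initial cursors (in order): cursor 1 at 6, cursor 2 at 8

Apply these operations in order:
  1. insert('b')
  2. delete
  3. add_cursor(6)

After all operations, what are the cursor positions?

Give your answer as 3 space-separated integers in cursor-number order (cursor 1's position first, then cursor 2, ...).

Answer: 6 8 6

Derivation:
After op 1 (insert('b')): buffer="koftpsboab" (len 10), cursors c1@7 c2@10, authorship ......1..2
After op 2 (delete): buffer="koftpsoa" (len 8), cursors c1@6 c2@8, authorship ........
After op 3 (add_cursor(6)): buffer="koftpsoa" (len 8), cursors c1@6 c3@6 c2@8, authorship ........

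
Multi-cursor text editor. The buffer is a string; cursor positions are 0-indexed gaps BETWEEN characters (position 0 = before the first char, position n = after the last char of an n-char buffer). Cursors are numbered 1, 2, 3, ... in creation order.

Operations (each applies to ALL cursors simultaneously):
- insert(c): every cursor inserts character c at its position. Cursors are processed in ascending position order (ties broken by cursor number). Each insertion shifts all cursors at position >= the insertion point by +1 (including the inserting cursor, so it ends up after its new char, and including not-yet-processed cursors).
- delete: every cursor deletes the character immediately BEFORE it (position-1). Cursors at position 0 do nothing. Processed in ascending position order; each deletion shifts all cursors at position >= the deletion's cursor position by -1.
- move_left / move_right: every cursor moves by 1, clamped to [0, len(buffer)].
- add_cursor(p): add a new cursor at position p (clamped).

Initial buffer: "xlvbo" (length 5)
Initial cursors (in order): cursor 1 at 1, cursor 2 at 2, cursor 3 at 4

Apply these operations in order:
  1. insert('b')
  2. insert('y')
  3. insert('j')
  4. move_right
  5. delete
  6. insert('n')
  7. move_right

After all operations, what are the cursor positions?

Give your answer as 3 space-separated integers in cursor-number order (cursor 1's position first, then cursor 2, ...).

After op 1 (insert('b')): buffer="xblbvbbo" (len 8), cursors c1@2 c2@4 c3@7, authorship .1.2..3.
After op 2 (insert('y')): buffer="xbylbyvbbyo" (len 11), cursors c1@3 c2@6 c3@10, authorship .11.22..33.
After op 3 (insert('j')): buffer="xbyjlbyjvbbyjo" (len 14), cursors c1@4 c2@8 c3@13, authorship .111.222..333.
After op 4 (move_right): buffer="xbyjlbyjvbbyjo" (len 14), cursors c1@5 c2@9 c3@14, authorship .111.222..333.
After op 5 (delete): buffer="xbyjbyjbbyj" (len 11), cursors c1@4 c2@7 c3@11, authorship .111222.333
After op 6 (insert('n')): buffer="xbyjnbyjnbbyjn" (len 14), cursors c1@5 c2@9 c3@14, authorship .11112222.3333
After op 7 (move_right): buffer="xbyjnbyjnbbyjn" (len 14), cursors c1@6 c2@10 c3@14, authorship .11112222.3333

Answer: 6 10 14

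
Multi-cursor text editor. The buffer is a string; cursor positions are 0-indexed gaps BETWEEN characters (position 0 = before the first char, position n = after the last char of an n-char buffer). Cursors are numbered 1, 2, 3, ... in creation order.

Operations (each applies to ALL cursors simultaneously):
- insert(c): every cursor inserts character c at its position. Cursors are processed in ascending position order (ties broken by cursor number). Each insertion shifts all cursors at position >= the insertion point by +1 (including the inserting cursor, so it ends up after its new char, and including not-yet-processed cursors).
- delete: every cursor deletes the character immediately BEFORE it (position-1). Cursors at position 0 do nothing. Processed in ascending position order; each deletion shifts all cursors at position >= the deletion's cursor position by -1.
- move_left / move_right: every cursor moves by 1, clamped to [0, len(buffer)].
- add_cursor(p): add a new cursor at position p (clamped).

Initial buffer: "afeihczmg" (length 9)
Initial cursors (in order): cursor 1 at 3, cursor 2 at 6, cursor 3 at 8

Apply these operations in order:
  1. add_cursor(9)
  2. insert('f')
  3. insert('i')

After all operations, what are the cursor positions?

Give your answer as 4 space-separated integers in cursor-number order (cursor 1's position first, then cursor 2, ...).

Answer: 5 10 14 17

Derivation:
After op 1 (add_cursor(9)): buffer="afeihczmg" (len 9), cursors c1@3 c2@6 c3@8 c4@9, authorship .........
After op 2 (insert('f')): buffer="afefihcfzmfgf" (len 13), cursors c1@4 c2@8 c3@11 c4@13, authorship ...1...2..3.4
After op 3 (insert('i')): buffer="afefiihcfizmfigfi" (len 17), cursors c1@5 c2@10 c3@14 c4@17, authorship ...11...22..33.44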